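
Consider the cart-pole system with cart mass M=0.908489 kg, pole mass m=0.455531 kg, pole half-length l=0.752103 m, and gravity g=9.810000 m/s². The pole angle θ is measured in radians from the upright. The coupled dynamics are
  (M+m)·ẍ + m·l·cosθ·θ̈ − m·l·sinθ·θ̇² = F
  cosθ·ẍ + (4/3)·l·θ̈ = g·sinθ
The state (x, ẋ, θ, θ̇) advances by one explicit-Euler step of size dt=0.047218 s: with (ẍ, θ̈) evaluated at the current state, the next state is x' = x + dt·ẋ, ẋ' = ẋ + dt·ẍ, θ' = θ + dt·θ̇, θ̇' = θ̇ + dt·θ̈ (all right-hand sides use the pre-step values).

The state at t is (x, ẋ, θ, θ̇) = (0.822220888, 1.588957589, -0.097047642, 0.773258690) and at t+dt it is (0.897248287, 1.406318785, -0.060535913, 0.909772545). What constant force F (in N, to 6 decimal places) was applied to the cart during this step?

F = -4.270306 N

ẍ = (ẋ'−ẋ)/dt = (1.406318785−1.588957589)/0.047218 = -3.867991
θ̈ = (θ̇'−θ̇)/dt = (0.909772545−0.773258690)/0.047218 = 2.891140
sinθ=-0.096895, cosθ=0.995295
F = (M+m)·ẍ + m·l·cosθ·θ̈ − m·l·sinθ·θ̇² = -5.276017 + 0.985862 − -0.019849 = -4.270306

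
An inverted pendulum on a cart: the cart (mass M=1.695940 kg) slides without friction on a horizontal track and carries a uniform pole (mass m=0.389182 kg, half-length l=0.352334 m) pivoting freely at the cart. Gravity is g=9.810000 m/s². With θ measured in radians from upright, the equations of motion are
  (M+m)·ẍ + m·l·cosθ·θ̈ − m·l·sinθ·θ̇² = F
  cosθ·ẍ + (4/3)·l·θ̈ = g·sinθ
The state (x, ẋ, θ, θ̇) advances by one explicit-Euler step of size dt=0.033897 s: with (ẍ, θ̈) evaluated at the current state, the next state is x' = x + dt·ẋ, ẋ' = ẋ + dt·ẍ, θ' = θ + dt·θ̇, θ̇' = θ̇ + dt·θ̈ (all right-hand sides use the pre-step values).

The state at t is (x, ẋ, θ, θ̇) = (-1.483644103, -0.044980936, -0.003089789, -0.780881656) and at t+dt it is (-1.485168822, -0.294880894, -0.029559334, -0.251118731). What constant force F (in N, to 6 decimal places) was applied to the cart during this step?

ẍ = (ẋ'−ẋ)/dt = (-0.294880894−-0.044980936)/0.033897 = -7.372333
θ̈ = (θ̇'−θ̇)/dt = (-0.251118731−-0.780881656)/0.033897 = 15.628608
sinθ=-0.003090, cosθ=0.999995
F = (M+m)·ẍ + m·l·cosθ·θ̈ − m·l·sinθ·θ̇² = -15.372213 + 2.143017 − -0.000258 = -13.228938

F = -13.228938 N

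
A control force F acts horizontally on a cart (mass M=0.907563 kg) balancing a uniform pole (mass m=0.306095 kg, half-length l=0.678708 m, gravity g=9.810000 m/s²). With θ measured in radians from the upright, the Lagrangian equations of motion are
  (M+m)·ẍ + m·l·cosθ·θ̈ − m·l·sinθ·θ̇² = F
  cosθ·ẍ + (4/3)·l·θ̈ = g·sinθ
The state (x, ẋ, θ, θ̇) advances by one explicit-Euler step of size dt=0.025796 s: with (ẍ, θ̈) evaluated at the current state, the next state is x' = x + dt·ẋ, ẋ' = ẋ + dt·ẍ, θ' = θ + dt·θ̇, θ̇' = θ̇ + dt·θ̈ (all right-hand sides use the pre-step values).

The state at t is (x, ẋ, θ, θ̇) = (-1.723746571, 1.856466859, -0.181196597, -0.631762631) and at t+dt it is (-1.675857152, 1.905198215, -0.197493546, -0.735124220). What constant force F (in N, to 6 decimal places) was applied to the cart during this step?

F = 1.488871 N

ẍ = (ẋ'−ẋ)/dt = (1.905198215−1.856466859)/0.025796 = 1.889105
θ̈ = (θ̇'−θ̇)/dt = (-0.735124220−-0.631762631)/0.025796 = -4.006884
sinθ=-0.180207, cosθ=0.983629
F = (M+m)·ẍ + m·l·cosθ·θ̈ − m·l·sinθ·θ̇² = 2.292728 + -0.818799 − -0.014942 = 1.488871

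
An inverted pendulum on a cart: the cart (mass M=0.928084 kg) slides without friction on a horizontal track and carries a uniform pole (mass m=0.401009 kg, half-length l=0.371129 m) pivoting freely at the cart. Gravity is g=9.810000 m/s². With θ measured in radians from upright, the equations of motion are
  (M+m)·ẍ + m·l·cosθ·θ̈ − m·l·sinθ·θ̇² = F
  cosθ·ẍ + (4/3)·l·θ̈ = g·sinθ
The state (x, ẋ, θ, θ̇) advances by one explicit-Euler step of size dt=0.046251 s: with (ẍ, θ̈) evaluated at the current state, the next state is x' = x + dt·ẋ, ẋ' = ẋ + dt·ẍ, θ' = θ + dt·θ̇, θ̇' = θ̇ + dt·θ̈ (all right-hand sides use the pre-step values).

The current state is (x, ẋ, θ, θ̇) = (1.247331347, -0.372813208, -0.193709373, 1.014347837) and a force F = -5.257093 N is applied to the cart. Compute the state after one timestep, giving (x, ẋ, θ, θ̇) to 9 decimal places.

sinθ=-0.192500207, cosθ=0.981296933
temp = (F + m·l·θ̇²·sinθ)/(M+m) = (-5.257093 + -0.029477051)/1.329093 = -3.977577228
θ̈ = (g·sinθ − cosθ·temp)/(l·(4/3 − m·cos²θ/(M+m))) = 5.205924257
ẍ = temp − m·l·θ̈·cosθ/(M+m) = -4.549611339
Euler: x'=1.247331347+0.046251·-0.372813208=1.230088363, ẋ'=-0.372813208+0.046251·-4.549611339=-0.583237282
       θ'=-0.193709373+0.046251·1.014347837=-0.146794771, θ̇'=1.014347837+0.046251·5.205924257=1.255127040

(1.230088363, -0.583237282, -0.146794771, 1.255127040)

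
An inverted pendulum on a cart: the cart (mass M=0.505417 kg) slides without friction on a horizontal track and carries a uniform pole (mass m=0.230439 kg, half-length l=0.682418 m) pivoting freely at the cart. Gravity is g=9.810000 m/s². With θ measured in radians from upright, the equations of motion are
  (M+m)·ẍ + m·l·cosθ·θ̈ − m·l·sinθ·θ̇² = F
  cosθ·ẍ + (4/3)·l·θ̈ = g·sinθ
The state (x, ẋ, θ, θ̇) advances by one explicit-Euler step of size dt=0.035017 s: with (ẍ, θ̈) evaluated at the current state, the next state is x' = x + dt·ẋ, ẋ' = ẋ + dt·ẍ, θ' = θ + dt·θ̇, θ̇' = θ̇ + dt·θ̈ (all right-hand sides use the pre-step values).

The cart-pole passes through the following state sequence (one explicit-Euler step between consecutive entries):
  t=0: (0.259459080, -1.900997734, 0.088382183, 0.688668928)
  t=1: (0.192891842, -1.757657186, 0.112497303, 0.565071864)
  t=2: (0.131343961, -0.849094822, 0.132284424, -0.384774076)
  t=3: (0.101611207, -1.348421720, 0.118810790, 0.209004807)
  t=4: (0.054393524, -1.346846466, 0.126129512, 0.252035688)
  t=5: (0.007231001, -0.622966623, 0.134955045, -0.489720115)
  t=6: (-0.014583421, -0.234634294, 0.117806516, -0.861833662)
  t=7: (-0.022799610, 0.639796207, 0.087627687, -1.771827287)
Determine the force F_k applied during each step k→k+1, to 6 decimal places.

F_0 = 2.452723 N
F_1 = 14.848478 N
F_2 = -7.852783 N
F_3 = 0.224171 N
F_4 = 11.905891 N
F_5 = 6.499531 N
F_6 = 14.303463 N

step 0→1:
  ẍ = (ẋ'−ẋ)/dt = (-1.757657186−-1.900997734)/0.035017 = 4.093456
  θ̈ = (θ̇'−θ̇)/dt = (0.565071864−0.688668928)/0.035017 = -3.529630
  sinθ=0.088267, cosθ=0.996097
  F = (M+m)·ẍ + m·l·cosθ·θ̈ − m·l·sinθ·θ̇² = 3.012194 + -0.552888 − 0.006583 = 2.452723
step 1→2:
  ẍ = (ẋ'−ẋ)/dt = (-0.849094822−-1.757657186)/0.035017 = 25.946322
  θ̈ = (θ̇'−θ̇)/dt = (-0.384774076−0.565071864)/0.035017 = -27.125280
  sinθ=0.112260, cosθ=0.993679
  F = (M+m)·ẍ + m·l·cosθ·θ̈ − m·l·sinθ·θ̇² = 19.092757 + -4.238642 − 0.005637 = 14.848478
step 2→3:
  ẍ = (ẋ'−ẋ)/dt = (-1.348421720−-0.849094822)/0.035017 = -14.259557
  θ̈ = (θ̇'−θ̇)/dt = (0.209004807−-0.384774076)/0.035017 = 16.956875
  sinθ=0.131899, cosθ=0.991263
  F = (M+m)·ẍ + m·l·cosθ·θ̈ − m·l·sinθ·θ̇² = -10.492980 + 2.643268 − 0.003071 = -7.852783
step 3→4:
  ẍ = (ẋ'−ẋ)/dt = (-1.346846466−-1.348421720)/0.035017 = 0.044985
  θ̈ = (θ̇'−θ̇)/dt = (0.252035688−0.209004807)/0.035017 = 1.228857
  sinθ=0.118531, cosθ=0.992950
  F = (M+m)·ẍ + m·l·cosθ·θ̈ − m·l·sinθ·θ̇² = 0.033103 + 0.191882 − 0.000814 = 0.224171
step 4→5:
  ẍ = (ẋ'−ẋ)/dt = (-0.622966623−-1.346846466)/0.035017 = 20.672240
  θ̈ = (θ̇'−θ̇)/dt = (-0.489720115−0.252035688)/0.035017 = -21.182734
  sinθ=0.125795, cosθ=0.992056
  F = (M+m)·ẍ + m·l·cosθ·θ̈ − m·l·sinθ·θ̇² = 15.211792 + -3.304645 − 0.001257 = 11.905891
step 5→6:
  ẍ = (ẋ'−ẋ)/dt = (-0.234634294−-0.622966623)/0.035017 = 11.089823
  θ̈ = (θ̇'−θ̇)/dt = (-0.861833662−-0.489720115)/0.035017 = -10.626654
  sinθ=0.134546, cosθ=0.990907
  F = (M+m)·ẍ + m·l·cosθ·θ̈ − m·l·sinθ·θ̇² = 8.160513 + -1.655907 − 0.005074 = 6.499531
step 6→7:
  ẍ = (ẋ'−ẋ)/dt = (0.639796207−-0.234634294)/0.035017 = 24.971600
  θ̈ = (θ̇'−θ̇)/dt = (-1.771827287−-0.861833662)/0.035017 = -25.987195
  sinθ=0.117534, cosθ=0.993069
  F = (M+m)·ẍ + m·l·cosθ·θ̈ − m·l·sinθ·θ̇² = 18.375501 + -4.058310 − 0.013728 = 14.303463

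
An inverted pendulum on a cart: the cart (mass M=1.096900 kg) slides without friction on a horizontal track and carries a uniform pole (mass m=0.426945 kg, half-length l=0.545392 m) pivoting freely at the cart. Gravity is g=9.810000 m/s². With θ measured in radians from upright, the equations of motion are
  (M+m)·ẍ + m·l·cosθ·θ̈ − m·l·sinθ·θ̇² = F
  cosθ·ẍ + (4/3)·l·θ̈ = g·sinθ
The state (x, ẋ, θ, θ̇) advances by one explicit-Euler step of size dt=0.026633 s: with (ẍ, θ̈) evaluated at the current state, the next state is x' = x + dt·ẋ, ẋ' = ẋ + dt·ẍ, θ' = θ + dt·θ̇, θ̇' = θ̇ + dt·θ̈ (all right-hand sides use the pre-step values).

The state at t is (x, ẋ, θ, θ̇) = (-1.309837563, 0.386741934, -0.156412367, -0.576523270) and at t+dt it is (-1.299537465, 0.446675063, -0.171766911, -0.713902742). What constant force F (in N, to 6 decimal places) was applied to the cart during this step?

F = 2.254769 N

ẍ = (ẋ'−ẋ)/dt = (0.446675063−0.386741934)/0.026633 = 2.250333
θ̈ = (θ̇'−θ̇)/dt = (-0.713902742−-0.576523270)/0.026633 = -5.158242
sinθ=-0.155775, cosθ=0.987793
F = (M+m)·ẍ + m·l·cosθ·θ̈ − m·l·sinθ·θ̇² = 3.429159 + -1.186447 − -0.012056 = 2.254769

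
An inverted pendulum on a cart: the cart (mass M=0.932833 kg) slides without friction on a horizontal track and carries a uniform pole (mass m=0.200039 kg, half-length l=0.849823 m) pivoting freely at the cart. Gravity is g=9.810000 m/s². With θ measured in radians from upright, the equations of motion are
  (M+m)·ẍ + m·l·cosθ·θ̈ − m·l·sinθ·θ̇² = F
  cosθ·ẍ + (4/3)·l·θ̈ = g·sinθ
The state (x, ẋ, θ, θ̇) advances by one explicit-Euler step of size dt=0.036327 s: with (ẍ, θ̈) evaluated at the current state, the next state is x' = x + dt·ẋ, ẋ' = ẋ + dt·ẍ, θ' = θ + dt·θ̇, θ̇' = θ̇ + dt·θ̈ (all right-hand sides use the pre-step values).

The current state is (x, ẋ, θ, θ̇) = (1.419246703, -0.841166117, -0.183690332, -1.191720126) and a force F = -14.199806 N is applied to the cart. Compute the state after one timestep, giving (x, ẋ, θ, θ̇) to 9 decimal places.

(1.388689661, -1.355249743, -0.226981949, -0.803103002)

sinθ=-0.182659056, cosθ=0.983176316
temp = (F + m·l·θ̇²·sinθ)/(M+m) = (-14.199806 + -0.044099424)/1.132872 = -12.573269905
θ̈ = (g·sinθ − cosθ·temp)/(l·(4/3 − m·cos²θ/(M+m))) = 10.697748905
ẍ = temp − m·l·θ̈·cosθ/(M+m) = -14.151557420
Euler: x'=1.419246703+0.036327·-0.841166117=1.388689661, ẋ'=-0.841166117+0.036327·-14.151557420=-1.355249743
       θ'=-0.183690332+0.036327·-1.191720126=-0.226981949, θ̇'=-1.191720126+0.036327·10.697748905=-0.803103002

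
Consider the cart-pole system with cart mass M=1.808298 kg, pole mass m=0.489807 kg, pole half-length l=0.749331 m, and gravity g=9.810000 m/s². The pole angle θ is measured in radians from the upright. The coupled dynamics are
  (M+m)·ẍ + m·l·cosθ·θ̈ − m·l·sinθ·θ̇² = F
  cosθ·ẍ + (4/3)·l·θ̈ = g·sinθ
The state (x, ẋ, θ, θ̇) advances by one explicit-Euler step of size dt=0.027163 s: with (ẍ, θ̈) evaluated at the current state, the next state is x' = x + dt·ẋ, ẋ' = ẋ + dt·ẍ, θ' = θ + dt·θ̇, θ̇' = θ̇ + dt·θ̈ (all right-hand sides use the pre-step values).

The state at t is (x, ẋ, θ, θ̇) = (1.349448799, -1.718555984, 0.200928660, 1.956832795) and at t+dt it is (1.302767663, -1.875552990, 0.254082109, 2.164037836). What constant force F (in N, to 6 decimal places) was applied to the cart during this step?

ẍ = (ẋ'−ẋ)/dt = (-1.875552990−-1.718555984)/0.027163 = -5.779811
θ̈ = (θ̇'−θ̇)/dt = (2.164037836−1.956832795)/0.027163 = 7.628209
sinθ=0.199579, cosθ=0.979882
F = (M+m)·ẍ + m·l·cosθ·θ̈ − m·l·sinθ·θ̇² = -13.282613 + 2.743436 − 0.280493 = -10.819669

F = -10.819669 N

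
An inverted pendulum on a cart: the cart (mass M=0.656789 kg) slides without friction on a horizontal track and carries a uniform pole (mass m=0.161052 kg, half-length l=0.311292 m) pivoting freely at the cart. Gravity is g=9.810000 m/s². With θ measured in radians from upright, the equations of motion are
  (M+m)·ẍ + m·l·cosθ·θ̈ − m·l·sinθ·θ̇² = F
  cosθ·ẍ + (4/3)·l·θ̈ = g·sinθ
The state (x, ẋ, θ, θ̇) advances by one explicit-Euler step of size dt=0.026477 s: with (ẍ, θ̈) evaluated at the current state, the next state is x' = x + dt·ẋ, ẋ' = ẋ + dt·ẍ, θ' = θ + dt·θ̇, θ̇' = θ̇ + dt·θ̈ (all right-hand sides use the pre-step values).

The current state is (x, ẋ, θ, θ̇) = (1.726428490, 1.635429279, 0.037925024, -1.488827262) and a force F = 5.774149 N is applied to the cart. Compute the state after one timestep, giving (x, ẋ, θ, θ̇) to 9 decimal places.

sinθ=0.037915933, cosθ=0.999280932
temp = (F + m·l·θ̇²·sinθ)/(M+m) = (5.774149 + 0.004213514)/0.817841 = 7.065386199
θ̈ = (g·sinθ − cosθ·temp)/(l·(4/3 − m·cos²θ/(M+m))) = -18.902003764
ẍ = temp − m·l·θ̈·cosθ/(M+m) = 8.223258459
Euler: x'=1.726428490+0.026477·1.635429279=1.769729751, ẋ'=1.635429279+0.026477·8.223258459=1.853156493
       θ'=0.037925024+0.026477·-1.488827262=-0.001494655, θ̇'=-1.488827262+0.026477·-18.902003764=-1.989295616

(1.769729751, 1.853156493, -0.001494655, -1.989295616)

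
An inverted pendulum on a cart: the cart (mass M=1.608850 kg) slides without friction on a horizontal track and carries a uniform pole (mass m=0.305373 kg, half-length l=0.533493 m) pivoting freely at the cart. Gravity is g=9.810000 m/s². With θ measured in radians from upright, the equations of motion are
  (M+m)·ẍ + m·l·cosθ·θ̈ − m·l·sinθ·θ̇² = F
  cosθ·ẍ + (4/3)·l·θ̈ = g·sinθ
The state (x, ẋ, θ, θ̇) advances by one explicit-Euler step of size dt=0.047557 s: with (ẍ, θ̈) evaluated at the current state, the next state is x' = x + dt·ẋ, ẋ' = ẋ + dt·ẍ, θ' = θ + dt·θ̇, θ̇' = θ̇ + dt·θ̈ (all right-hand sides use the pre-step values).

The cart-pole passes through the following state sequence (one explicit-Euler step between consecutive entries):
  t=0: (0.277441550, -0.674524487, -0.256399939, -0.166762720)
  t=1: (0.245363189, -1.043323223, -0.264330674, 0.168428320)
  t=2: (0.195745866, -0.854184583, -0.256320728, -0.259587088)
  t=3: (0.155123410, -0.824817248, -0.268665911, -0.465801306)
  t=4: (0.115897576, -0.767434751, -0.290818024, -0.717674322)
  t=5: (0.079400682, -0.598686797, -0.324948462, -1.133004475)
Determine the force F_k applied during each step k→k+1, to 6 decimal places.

F_0 = -13.732702 N
F_1 = 6.198940 N
F_2 = 0.501510 N
F_3 = 1.487214 N
F_4 = 5.453317 N

step 0→1:
  ẍ = (ẋ'−ẋ)/dt = (-1.043323223−-0.674524487)/0.047557 = -7.754878
  θ̈ = (θ̇'−θ̇)/dt = (0.168428320−-0.166762720)/0.047557 = 7.048196
  sinθ=-0.253600, cosθ=0.967309
  F = (M+m)·ẍ + m·l·cosθ·θ̈ − m·l·sinθ·θ̇² = -14.844566 + 1.110715 − -0.001149 = -13.732702
step 1→2:
  ẍ = (ẋ'−ẋ)/dt = (-0.854184583−-1.043323223)/0.047557 = 3.977094
  θ̈ = (θ̇'−θ̇)/dt = (-0.259587088−0.168428320)/0.047557 = -9.000051
  sinθ=-0.261263, cosθ=0.965268
  F = (M+m)·ẍ + m·l·cosθ·θ̈ − m·l·sinθ·θ̇² = 7.613044 + -1.415312 − -0.001207 = 6.198940
step 2→3:
  ẍ = (ẋ'−ẋ)/dt = (-0.824817248−-0.854184583)/0.047557 = 0.617519
  θ̈ = (θ̇'−θ̇)/dt = (-0.465801306−-0.259587088)/0.047557 = -4.336149
  sinθ=-0.253523, cosθ=0.967329
  F = (M+m)·ẍ + m·l·cosθ·θ̈ − m·l·sinθ·θ̇² = 1.182068 + -0.683342 − -0.002783 = 0.501510
step 3→4:
  ẍ = (ẋ'−ẋ)/dt = (-0.767434751−-0.824817248)/0.047557 = 1.206605
  θ̈ = (θ̇'−θ̇)/dt = (-0.717674322−-0.465801306)/0.047557 = -5.296234
  sinθ=-0.265445, cosθ=0.964126
  F = (M+m)·ẍ + m·l·cosθ·θ̈ − m·l·sinθ·θ̇² = 2.309710 + -0.831879 − -0.009383 = 1.487214
step 4→5:
  ẍ = (ẋ'−ẋ)/dt = (-0.598686797−-0.767434751)/0.047557 = 3.548331
  θ̈ = (θ̇'−θ̇)/dt = (-1.133004475−-0.717674322)/0.047557 = -8.733313
  sinθ=-0.286736, cosθ=0.958010
  F = (M+m)·ẍ + m·l·cosθ·θ̈ − m·l·sinθ·θ̇² = 6.792296 + -1.363039 − -0.024060 = 5.453317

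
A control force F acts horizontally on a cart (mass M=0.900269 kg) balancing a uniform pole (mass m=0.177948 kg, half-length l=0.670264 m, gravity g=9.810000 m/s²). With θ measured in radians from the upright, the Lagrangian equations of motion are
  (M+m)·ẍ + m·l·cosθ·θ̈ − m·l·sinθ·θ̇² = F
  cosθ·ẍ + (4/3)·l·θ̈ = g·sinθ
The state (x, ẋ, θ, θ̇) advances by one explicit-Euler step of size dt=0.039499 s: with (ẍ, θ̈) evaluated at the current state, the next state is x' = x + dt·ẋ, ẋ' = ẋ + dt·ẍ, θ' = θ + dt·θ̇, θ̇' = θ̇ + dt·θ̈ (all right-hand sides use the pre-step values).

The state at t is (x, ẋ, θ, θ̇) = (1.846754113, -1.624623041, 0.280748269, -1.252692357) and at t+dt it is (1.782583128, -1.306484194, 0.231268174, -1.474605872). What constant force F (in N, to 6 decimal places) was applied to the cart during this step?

ẍ = (ẋ'−ẋ)/dt = (-1.306484194−-1.624623041)/0.039499 = 8.054352
θ̈ = (θ̇'−θ̇)/dt = (-1.474605872−-1.252692357)/0.039499 = -5.618206
sinθ=0.277075, cosθ=0.960848
F = (M+m)·ẍ + m·l·cosθ·θ̈ − m·l·sinθ·θ̇² = 8.684339 + -0.643860 − 0.051859 = 7.988620

F = 7.988620 N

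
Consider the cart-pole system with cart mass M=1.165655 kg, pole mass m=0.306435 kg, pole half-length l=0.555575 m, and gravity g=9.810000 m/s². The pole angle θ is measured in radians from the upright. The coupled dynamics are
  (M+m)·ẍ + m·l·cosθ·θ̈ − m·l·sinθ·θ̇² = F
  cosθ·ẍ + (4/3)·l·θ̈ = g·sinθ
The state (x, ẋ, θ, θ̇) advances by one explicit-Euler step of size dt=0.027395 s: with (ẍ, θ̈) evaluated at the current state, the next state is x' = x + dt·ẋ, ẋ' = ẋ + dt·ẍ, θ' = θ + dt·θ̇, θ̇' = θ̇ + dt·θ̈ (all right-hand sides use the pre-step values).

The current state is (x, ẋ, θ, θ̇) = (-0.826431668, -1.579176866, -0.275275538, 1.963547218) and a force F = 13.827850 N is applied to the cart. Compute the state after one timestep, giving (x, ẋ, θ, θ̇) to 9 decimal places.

sinθ=-0.271812111, cosθ=0.962350340
temp = (F + m·l·θ̇²·sinθ)/(M+m) = (13.827850 + -0.178415493)/1.472090 = 9.272146748
θ̈ = (g·sinθ − cosθ·temp)/(l·(4/3 − m·cos²θ/(M+m))) = -18.289800629
ẍ = temp − m·l·θ̈·cosθ/(M+m) = 11.307730029
Euler: x'=-0.826431668+0.027395·-1.579176866=-0.869693218, ẋ'=-1.579176866+0.027395·11.307730029=-1.269401602
       θ'=-0.275275538+0.027395·1.963547218=-0.221484162, θ̇'=1.963547218+0.027395·-18.289800629=1.462498130

(-0.869693218, -1.269401602, -0.221484162, 1.462498130)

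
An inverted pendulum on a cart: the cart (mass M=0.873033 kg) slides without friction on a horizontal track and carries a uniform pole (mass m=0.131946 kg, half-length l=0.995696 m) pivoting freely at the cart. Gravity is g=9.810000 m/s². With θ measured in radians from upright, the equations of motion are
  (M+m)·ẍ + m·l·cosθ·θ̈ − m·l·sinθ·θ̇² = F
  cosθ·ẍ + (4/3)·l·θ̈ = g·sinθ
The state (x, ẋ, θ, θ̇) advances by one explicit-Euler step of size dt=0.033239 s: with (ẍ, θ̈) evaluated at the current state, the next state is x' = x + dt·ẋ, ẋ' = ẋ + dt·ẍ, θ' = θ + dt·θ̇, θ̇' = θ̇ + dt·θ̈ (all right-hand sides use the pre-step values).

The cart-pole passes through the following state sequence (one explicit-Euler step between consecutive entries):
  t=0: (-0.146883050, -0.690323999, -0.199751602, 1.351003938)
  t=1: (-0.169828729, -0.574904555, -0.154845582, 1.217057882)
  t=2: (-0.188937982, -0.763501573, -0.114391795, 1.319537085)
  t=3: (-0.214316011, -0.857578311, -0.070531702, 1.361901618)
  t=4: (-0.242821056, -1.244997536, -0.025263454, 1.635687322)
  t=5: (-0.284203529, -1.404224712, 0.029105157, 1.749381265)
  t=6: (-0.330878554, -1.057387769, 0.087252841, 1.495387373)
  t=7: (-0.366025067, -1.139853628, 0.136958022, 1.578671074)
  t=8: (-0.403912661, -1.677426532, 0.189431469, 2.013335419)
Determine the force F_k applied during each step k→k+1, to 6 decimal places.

step 0→1:
  ẍ = (ẋ'−ẋ)/dt = (-0.574904555−-0.690323999)/0.033239 = 3.472410
  θ̈ = (θ̇'−θ̇)/dt = (1.217057882−1.351003938)/0.033239 = -4.029786
  sinθ=-0.198426, cosθ=0.980116
  F = (M+m)·ẍ + m·l·cosθ·θ̈ − m·l·sinθ·θ̇² = 3.489699 + -0.518898 − -0.047581 = 3.018382
step 1→2:
  ẍ = (ẋ'−ẋ)/dt = (-0.763501573−-0.574904555)/0.033239 = -5.673968
  θ̈ = (θ̇'−θ̇)/dt = (1.319537085−1.217057882)/0.033239 = 3.083101
  sinθ=-0.154228, cosθ=0.988035
  F = (M+m)·ẍ + m·l·cosθ·θ̈ − m·l·sinθ·θ̇² = -5.702219 + 0.400206 − -0.030013 = -5.272000
step 2→3:
  ẍ = (ẋ'−ẋ)/dt = (-0.857578311−-0.763501573)/0.033239 = -2.830312
  θ̈ = (θ̇'−θ̇)/dt = (1.361901618−1.319537085)/0.033239 = 1.274543
  sinθ=-0.114142, cosθ=0.993464
  F = (M+m)·ẍ + m·l·cosθ·θ̈ − m·l·sinθ·θ̇² = -2.844404 + 0.166353 − -0.026110 = -2.651941
step 3→4:
  ẍ = (ẋ'−ẋ)/dt = (-1.244997536−-0.857578311)/0.033239 = -11.655562
  θ̈ = (θ̇'−θ̇)/dt = (1.635687322−1.361901618)/0.033239 = 8.236881
  sinθ=-0.070473, cosθ=0.997514
  F = (M+m)·ẍ + m·l·cosθ·θ̈ − m·l·sinθ·θ̇² = -11.713595 + 1.079455 − -0.017173 = -10.616967
step 4→5:
  ẍ = (ẋ'−ẋ)/dt = (-1.404224712−-1.244997536)/0.033239 = -4.790372
  θ̈ = (θ̇'−θ̇)/dt = (1.749381265−1.635687322)/0.033239 = 3.420498
  sinθ=-0.025261, cosθ=0.999681
  F = (M+m)·ẍ + m·l·cosθ·θ̈ − m·l·sinθ·θ̇² = -4.814223 + 0.449235 − -0.008879 = -4.356109
step 5→6:
  ẍ = (ẋ'−ẋ)/dt = (-1.057387769−-1.404224712)/0.033239 = 10.434638
  θ̈ = (θ̇'−θ̇)/dt = (1.495387373−1.749381265)/0.033239 = -7.641442
  sinθ=0.029101, cosθ=0.999576
  F = (M+m)·ẍ + m·l·cosθ·θ̈ − m·l·sinθ·θ̇² = 10.486592 + -1.003493 − 0.011700 = 9.471399
step 6→7:
  ẍ = (ẋ'−ẋ)/dt = (-1.139853628−-1.057387769)/0.033239 = -2.480997
  θ̈ = (θ̇'−θ̇)/dt = (1.578671074−1.495387373)/0.033239 = 2.505602
  sinθ=0.087142, cosθ=0.996196
  F = (M+m)·ẍ + m·l·cosθ·θ̈ − m·l·sinθ·θ̇² = -2.493350 + 0.327929 − 0.025601 = -2.191022
step 7→8:
  ẍ = (ẋ'−ẋ)/dt = (-1.677426532−-1.139853628)/0.033239 = -16.172957
  θ̈ = (θ̇'−θ̇)/dt = (2.013335419−1.578671074)/0.033239 = 13.076938
  sinθ=0.136530, cosθ=0.990636
  F = (M+m)·ẍ + m·l·cosθ·θ̈ − m·l·sinθ·θ̇² = -16.253482 + 1.701936 − 0.044703 = -14.596249

F_0 = 3.018382 N
F_1 = -5.272000 N
F_2 = -2.651941 N
F_3 = -10.616967 N
F_4 = -4.356109 N
F_5 = 9.471399 N
F_6 = -2.191022 N
F_7 = -14.596249 N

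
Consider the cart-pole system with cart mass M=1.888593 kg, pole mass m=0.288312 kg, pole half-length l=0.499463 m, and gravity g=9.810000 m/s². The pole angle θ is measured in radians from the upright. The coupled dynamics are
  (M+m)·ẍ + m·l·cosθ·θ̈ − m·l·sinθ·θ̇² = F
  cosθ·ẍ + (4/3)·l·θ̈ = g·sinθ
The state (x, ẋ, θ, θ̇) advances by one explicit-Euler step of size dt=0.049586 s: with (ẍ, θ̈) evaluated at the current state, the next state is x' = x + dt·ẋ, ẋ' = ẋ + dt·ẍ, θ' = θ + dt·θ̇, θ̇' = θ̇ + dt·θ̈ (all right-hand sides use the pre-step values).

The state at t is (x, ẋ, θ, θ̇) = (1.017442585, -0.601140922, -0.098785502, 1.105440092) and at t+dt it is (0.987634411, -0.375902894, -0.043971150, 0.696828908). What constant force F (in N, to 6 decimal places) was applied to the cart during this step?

ẍ = (ẋ'−ẋ)/dt = (-0.375902894−-0.601140922)/0.049586 = 4.542371
θ̈ = (θ̇'−θ̇)/dt = (0.696828908−1.105440092)/0.049586 = -8.240455
sinθ=-0.098625, cosθ=0.995125
F = (M+m)·ẍ + m·l·cosθ·θ̈ − m·l·sinθ·θ̇² = 9.888311 + -1.180850 − -0.017355 = 8.724816

F = 8.724816 N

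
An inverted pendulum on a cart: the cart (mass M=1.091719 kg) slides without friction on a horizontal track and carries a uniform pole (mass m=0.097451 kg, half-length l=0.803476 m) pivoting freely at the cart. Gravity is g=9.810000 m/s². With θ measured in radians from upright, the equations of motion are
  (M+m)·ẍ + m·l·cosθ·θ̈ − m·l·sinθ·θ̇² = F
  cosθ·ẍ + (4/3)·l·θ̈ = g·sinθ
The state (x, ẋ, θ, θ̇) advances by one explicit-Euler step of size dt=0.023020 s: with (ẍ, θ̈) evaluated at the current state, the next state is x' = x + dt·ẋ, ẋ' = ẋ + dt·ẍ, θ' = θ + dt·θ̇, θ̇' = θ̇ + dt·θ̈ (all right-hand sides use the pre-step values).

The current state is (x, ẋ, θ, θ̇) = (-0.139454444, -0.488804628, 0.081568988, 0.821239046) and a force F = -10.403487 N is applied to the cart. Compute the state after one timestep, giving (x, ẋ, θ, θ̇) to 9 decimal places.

sinθ=0.081478565, cosθ=0.996675094
temp = (F + m·l·θ̇²·sinθ)/(M+m) = (-10.403487 + 0.004302707)/1.189170 = -8.744909721
θ̈ = (g·sinθ − cosθ·temp)/(l·(4/3 − m·cos²θ/(M+m))) = 9.459379209
ẍ = temp − m·l·θ̈·cosθ/(M+m) = -9.365680844
Euler: x'=-0.139454444+0.023020·-0.488804628=-0.150706727, ẋ'=-0.488804628+0.023020·-9.365680844=-0.704402601
       θ'=0.081568988+0.023020·0.821239046=0.100473911, θ̇'=0.821239046+0.023020·9.459379209=1.038993955

(-0.150706727, -0.704402601, 0.100473911, 1.038993955)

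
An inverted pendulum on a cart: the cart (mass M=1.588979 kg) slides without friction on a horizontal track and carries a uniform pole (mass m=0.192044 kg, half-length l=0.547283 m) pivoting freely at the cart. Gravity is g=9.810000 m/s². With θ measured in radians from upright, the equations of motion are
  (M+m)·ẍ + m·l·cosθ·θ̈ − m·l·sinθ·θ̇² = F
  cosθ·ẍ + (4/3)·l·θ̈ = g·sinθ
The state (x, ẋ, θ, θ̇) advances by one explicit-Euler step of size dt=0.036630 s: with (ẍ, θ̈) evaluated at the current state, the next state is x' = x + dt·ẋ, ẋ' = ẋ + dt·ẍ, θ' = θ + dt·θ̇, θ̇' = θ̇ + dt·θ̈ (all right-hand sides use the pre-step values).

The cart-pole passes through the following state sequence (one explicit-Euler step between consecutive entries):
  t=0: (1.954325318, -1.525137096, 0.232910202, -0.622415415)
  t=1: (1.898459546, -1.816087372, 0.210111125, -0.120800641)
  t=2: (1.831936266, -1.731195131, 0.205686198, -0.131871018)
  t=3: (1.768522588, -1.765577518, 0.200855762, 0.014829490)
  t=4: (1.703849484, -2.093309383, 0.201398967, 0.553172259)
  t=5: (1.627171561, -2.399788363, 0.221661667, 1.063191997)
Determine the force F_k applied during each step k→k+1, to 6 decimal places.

F_0 = -12.755555 N
F_1 = 4.096243 N
F_2 = -1.260058 N
F_3 = -14.421363 N
F_4 = -13.474227 N

step 0→1:
  ẍ = (ẋ'−ẋ)/dt = (-1.816087372−-1.525137096)/0.036630 = -7.942950
  θ̈ = (θ̇'−θ̇)/dt = (-0.120800641−-0.622415415)/0.036630 = 13.694097
  sinθ=0.230810, cosθ=0.972999
  F = (M+m)·ẍ + m·l·cosθ·θ̈ − m·l·sinθ·θ̇² = -14.146578 + 1.400420 − 0.009398 = -12.755555
step 1→2:
  ẍ = (ẋ'−ẋ)/dt = (-1.731195131−-1.816087372)/0.036630 = 2.317560
  θ̈ = (θ̇'−θ̇)/dt = (-0.131871018−-0.120800641)/0.036630 = -0.302222
  sinθ=0.208569, cosθ=0.978008
  F = (M+m)·ẍ + m·l·cosθ·θ̈ − m·l·sinθ·θ̇² = 4.127629 + -0.031066 − 0.000320 = 4.096243
step 2→3:
  ẍ = (ẋ'−ẋ)/dt = (-1.765577518−-1.731195131)/0.036630 = -0.938640
  θ̈ = (θ̇'−θ̇)/dt = (0.014829490−-0.131871018)/0.036630 = 4.004928
  sinθ=0.204239, cosθ=0.978921
  F = (M+m)·ẍ + m·l·cosθ·θ̈ − m·l·sinθ·θ̇² = -1.671740 + 0.412055 − 0.000373 = -1.260058
step 3→4:
  ẍ = (ẋ'−ẋ)/dt = (-2.093309383−-1.765577518)/0.036630 = -8.947089
  θ̈ = (θ̇'−θ̇)/dt = (0.553172259−0.014829490)/0.036630 = 14.696772
  sinθ=0.199508, cosθ=0.979896
  F = (M+m)·ẍ + m·l·cosθ·θ̈ − m·l·sinθ·θ̇² = -15.934971 + 1.513613 − 0.000005 = -14.421363
step 4→5:
  ẍ = (ẋ'−ẋ)/dt = (-2.399788363−-2.093309383)/0.036630 = -8.366885
  θ̈ = (θ̇'−θ̇)/dt = (1.063191997−0.553172259)/0.036630 = 13.923553
  sinθ=0.200040, cosθ=0.979788
  F = (M+m)·ẍ + m·l·cosθ·θ̈ − m·l·sinθ·θ̇² = -14.901614 + 1.433820 − 0.006434 = -13.474227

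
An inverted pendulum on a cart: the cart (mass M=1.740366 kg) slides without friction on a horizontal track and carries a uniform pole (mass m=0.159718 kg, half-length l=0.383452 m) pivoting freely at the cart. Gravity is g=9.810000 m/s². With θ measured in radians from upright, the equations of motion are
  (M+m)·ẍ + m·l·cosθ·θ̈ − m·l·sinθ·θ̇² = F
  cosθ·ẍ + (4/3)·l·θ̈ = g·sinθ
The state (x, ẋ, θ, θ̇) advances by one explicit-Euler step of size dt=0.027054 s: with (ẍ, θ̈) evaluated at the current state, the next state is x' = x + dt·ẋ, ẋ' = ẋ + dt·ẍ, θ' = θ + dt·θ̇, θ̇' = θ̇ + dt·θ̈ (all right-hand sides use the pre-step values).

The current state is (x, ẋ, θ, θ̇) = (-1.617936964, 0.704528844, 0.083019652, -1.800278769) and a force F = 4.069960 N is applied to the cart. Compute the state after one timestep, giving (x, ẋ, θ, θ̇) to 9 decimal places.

(-1.598876641, 0.765123758, 0.034314910, -1.875343165)

sinθ=0.082924319, cosθ=0.996555848
temp = (F + m·l·θ̇²·sinθ)/(M+m) = (4.069960 + 0.016459866)/1.900084 = 2.150652217
θ̈ = (g·sinθ − cosθ·temp)/(l·(4/3 − m·cos²θ/(M+m))) = -2.774613569
ẍ = temp − m·l·θ̈·cosθ/(M+m) = 2.239776534
Euler: x'=-1.617936964+0.027054·0.704528844=-1.598876641, ẋ'=0.704528844+0.027054·2.239776534=0.765123758
       θ'=0.083019652+0.027054·-1.800278769=0.034314910, θ̇'=-1.800278769+0.027054·-2.774613569=-1.875343165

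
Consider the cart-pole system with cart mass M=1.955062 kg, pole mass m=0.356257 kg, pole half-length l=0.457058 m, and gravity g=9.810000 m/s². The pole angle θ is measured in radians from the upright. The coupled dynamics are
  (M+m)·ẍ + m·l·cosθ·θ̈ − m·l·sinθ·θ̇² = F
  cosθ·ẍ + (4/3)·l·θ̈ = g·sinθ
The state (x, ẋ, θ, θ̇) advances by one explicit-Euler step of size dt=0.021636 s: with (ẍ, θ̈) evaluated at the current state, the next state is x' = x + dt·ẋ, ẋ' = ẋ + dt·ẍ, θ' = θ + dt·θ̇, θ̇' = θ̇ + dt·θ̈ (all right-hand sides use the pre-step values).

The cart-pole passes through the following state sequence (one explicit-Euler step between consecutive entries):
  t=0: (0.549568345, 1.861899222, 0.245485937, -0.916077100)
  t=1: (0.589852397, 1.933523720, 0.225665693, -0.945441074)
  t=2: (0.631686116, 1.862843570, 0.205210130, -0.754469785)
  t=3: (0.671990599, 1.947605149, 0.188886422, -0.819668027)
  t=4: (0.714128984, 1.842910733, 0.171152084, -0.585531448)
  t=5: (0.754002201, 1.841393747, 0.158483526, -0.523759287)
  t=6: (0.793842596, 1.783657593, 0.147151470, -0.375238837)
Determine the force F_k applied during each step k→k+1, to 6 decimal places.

F_0 = 7.403890 N
F_1 = -6.182360 N
F_2 = 8.555598 N
F_3 = -9.474035 N
F_4 = 0.286534 N
F_5 = -5.071116 N

step 0→1:
  ẍ = (ẋ'−ẋ)/dt = (1.933523720−1.861899222)/0.021636 = 3.310432
  θ̈ = (θ̇'−θ̇)/dt = (-0.945441074−-0.916077100)/0.021636 = -1.357181
  sinθ=0.243028, cosθ=0.970019
  F = (M+m)·ẍ + m·l·cosθ·θ̈ − m·l·sinθ·θ̇² = 7.651463 + -0.214365 − 0.033209 = 7.403890
step 1→2:
  ẍ = (ẋ'−ẋ)/dt = (1.862843570−1.933523720)/0.021636 = -3.266785
  θ̈ = (θ̇'−θ̇)/dt = (-0.754469785−-0.945441074)/0.021636 = 8.826552
  sinθ=0.223755, cosθ=0.974645
  F = (M+m)·ẍ + m·l·cosθ·θ̈ − m·l·sinθ·θ̇² = -7.550581 + 1.400788 − 0.032567 = -6.182360
step 2→3:
  ẍ = (ẋ'−ẋ)/dt = (1.947605149−1.862843570)/0.021636 = 3.917618
  θ̈ = (θ̇'−θ̇)/dt = (-0.819668027−-0.754469785)/0.021636 = -3.013415
  sinθ=0.203773, cosθ=0.979018
  F = (M+m)·ẍ + m·l·cosθ·θ̈ − m·l·sinθ·θ̇² = 9.054864 + -0.480379 − 0.018887 = 8.555598
step 3→4:
  ẍ = (ẋ'−ẋ)/dt = (1.842910733−1.947605149)/0.021636 = -4.838899
  θ̈ = (θ̇'−θ̇)/dt = (-0.585531448−-0.819668027)/0.021636 = 10.821620
  sinθ=0.187765, cosθ=0.982214
  F = (M+m)·ẍ + m·l·cosθ·θ̈ − m·l·sinθ·θ̇² = -11.184239 + 1.730745 − 0.020541 = -9.474035
step 4→5:
  ẍ = (ẋ'−ẋ)/dt = (1.841393747−1.842910733)/0.021636 = -0.070114
  θ̈ = (θ̇'−θ̇)/dt = (-0.523759287−-0.585531448)/0.021636 = 2.855064
  sinθ=0.170318, cosθ=0.985389
  F = (M+m)·ẍ + m·l·cosθ·θ̈ − m·l·sinθ·θ̇² = -0.162056 + 0.458098 − 0.009508 = 0.286534
step 5→6:
  ẍ = (ẋ'−ẋ)/dt = (1.783657593−1.841393747)/0.021636 = -2.668523
  θ̈ = (θ̇'−θ̇)/dt = (-0.375238837−-0.523759287)/0.021636 = 6.864506
  sinθ=0.157821, cosθ=0.987468
  F = (M+m)·ẍ + m·l·cosθ·θ̈ − m·l·sinθ·θ̇² = -6.167807 + 1.103740 − 0.007050 = -5.071116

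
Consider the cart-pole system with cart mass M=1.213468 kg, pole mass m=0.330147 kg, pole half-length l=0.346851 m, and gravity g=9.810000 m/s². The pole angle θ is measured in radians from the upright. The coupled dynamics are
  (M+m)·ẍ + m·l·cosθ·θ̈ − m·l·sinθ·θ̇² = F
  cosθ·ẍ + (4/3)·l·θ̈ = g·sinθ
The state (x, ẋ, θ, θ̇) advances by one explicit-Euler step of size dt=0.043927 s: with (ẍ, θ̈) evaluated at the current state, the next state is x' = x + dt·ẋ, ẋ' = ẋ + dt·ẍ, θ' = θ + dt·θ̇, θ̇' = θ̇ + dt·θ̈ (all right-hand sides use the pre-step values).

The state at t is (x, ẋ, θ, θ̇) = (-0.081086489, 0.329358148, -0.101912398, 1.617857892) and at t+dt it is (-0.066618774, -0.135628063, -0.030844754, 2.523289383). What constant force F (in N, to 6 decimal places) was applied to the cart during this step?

F = -13.961244 N

ẍ = (ẋ'−ẋ)/dt = (-0.135628063−0.329358148)/0.043927 = -10.585431
θ̈ = (θ̇'−θ̇)/dt = (2.523289383−1.617857892)/0.043927 = 20.612186
sinθ=-0.101736, cosθ=0.994811
F = (M+m)·ẍ + m·l·cosθ·θ̈ − m·l·sinθ·θ̇² = -16.339829 + 2.348092 − -0.030493 = -13.961244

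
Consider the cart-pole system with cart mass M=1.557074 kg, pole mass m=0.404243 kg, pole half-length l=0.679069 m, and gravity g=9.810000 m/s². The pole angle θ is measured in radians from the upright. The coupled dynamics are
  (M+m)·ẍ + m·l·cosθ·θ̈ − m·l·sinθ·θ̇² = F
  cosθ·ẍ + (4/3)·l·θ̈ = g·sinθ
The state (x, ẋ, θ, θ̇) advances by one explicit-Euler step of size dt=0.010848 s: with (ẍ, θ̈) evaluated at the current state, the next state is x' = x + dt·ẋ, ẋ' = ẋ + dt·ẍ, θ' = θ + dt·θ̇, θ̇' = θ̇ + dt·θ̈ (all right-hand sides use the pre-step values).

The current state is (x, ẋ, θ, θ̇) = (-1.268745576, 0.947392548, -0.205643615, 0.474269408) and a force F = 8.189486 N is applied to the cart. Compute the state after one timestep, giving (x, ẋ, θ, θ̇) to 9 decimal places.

sinθ=-0.204197256, cosθ=0.978929763
temp = (F + m·l·θ̇²·sinθ)/(M+m) = (8.189486 + -0.012608300)/1.961317 = 4.169075014
θ̈ = (g·sinθ − cosθ·temp)/(l·(4/3 − m·cos²θ/(M+m))) = -7.888511372
ẍ = temp − m·l·θ̈·cosθ/(M+m) = 5.249899586
Euler: x'=-1.268745576+0.010848·0.947392548=-1.258468262, ẋ'=0.947392548+0.010848·5.249899586=1.004343459
       θ'=-0.205643615+0.010848·0.474269408=-0.200498740, θ̇'=0.474269408+0.010848·-7.888511372=0.388694837

(-1.258468262, 1.004343459, -0.200498740, 0.388694837)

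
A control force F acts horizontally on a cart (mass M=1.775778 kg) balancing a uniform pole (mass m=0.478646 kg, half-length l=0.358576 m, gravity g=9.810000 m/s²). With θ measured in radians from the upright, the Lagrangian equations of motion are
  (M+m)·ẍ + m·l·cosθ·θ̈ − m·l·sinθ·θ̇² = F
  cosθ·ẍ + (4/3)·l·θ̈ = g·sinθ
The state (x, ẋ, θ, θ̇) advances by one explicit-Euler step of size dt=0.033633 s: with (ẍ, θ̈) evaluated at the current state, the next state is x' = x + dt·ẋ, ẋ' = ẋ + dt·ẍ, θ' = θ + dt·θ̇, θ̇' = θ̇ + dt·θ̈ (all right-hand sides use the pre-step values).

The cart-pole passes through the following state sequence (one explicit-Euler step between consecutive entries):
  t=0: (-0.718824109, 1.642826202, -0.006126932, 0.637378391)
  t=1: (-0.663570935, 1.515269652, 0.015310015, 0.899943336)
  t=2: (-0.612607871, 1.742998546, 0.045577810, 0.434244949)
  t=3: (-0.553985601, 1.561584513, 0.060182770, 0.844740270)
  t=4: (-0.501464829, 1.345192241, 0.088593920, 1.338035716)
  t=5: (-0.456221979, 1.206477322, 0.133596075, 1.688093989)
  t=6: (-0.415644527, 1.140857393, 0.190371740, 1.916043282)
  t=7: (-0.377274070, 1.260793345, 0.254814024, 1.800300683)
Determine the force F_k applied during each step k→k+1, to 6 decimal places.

F_0 = -7.209846 N
F_1 = 12.886362 N
F_2 = -10.069075 N
F_3 = -11.999411 N
F_4 = -7.545905 N
F_5 = -3.310786 N
F_6 = 7.340122 N

step 0→1:
  ẍ = (ẋ'−ẋ)/dt = (1.515269652−1.642826202)/0.033633 = -3.792601
  θ̈ = (θ̇'−θ̇)/dt = (0.899943336−0.637378391)/0.033633 = 7.806766
  sinθ=-0.006127, cosθ=0.999981
  F = (M+m)·ẍ + m·l·cosθ·θ̈ − m·l·sinθ·θ̇² = -8.550131 + 1.339858 − -0.000427 = -7.209846
step 1→2:
  ẍ = (ẋ'−ẋ)/dt = (1.742998546−1.515269652)/0.033633 = 6.770996
  θ̈ = (θ̇'−θ̇)/dt = (0.434244949−0.899943336)/0.033633 = -13.846472
  sinθ=0.015309, cosθ=0.999883
  F = (M+m)·ẍ + m·l·cosθ·θ̈ − m·l·sinθ·θ̇² = 15.264695 + -2.376205 − 0.002128 = 12.886362
step 2→3:
  ẍ = (ẋ'−ẋ)/dt = (1.561584513−1.742998546)/0.033633 = -5.393930
  θ̈ = (θ̇'−θ̇)/dt = (0.844740270−0.434244949)/0.033633 = 12.205135
  sinθ=0.045562, cosθ=0.998962
  F = (M+m)·ẍ + m·l·cosθ·θ̈ − m·l·sinθ·θ̇² = -12.160204 + 2.092604 − 0.001475 = -10.069075
step 3→4:
  ẍ = (ẋ'−ẋ)/dt = (1.345192241−1.561584513)/0.033633 = -6.433927
  θ̈ = (θ̇'−θ̇)/dt = (1.338035716−0.844740270)/0.033633 = 14.667007
  sinθ=0.060146, cosθ=0.998190
  F = (M+m)·ẍ + m·l·cosθ·θ̈ − m·l·sinθ·θ̇² = -14.504800 + 2.512755 − 0.007366 = -11.999411
step 4→5:
  ẍ = (ẋ'−ẋ)/dt = (1.206477322−1.345192241)/0.033633 = -4.124369
  θ̈ = (θ̇'−θ̇)/dt = (1.688093989−1.338035716)/0.033633 = 10.408179
  sinθ=0.088478, cosθ=0.996078
  F = (M+m)·ẍ + m·l·cosθ·θ̈ − m·l·sinθ·θ̇² = -9.298078 + 1.779360 − 0.027187 = -7.545905
step 5→6:
  ẍ = (ẋ'−ẋ)/dt = (1.140857393−1.206477322)/0.033633 = -1.951058
  θ̈ = (θ̇'−θ̇)/dt = (1.916043282−1.688093989)/0.033633 = 6.777549
  sinθ=0.133199, cosθ=0.991089
  F = (M+m)·ẍ + m·l·cosθ·θ̈ − m·l·sinθ·θ̇² = -4.398512 + 1.152872 − 0.065146 = -3.310786
step 6→7:
  ẍ = (ẋ'−ẋ)/dt = (1.260793345−1.140857393)/0.033633 = 3.566020
  θ̈ = (θ̇'−θ̇)/dt = (1.800300683−1.916043282)/0.033633 = -3.441340
  sinθ=0.189224, cosθ=0.981934
  F = (M+m)·ẍ + m·l·cosθ·θ̈ − m·l·sinθ·θ̇² = 8.039321 + -0.579970 − 0.119229 = 7.340122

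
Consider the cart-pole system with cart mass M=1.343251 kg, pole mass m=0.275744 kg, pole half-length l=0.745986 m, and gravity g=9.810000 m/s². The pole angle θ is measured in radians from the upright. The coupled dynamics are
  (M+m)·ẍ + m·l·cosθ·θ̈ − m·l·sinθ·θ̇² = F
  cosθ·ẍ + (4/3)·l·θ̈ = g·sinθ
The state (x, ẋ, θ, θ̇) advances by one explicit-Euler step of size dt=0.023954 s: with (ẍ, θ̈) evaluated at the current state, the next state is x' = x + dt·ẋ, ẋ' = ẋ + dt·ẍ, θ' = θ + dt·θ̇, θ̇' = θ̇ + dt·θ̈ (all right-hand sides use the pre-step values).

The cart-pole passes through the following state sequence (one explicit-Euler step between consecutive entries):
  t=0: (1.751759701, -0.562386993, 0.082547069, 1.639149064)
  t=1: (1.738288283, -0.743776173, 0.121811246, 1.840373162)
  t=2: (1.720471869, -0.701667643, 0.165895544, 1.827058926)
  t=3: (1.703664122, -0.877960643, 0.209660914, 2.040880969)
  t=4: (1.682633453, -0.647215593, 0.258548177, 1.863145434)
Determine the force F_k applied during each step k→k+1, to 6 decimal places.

F_0 = -10.583146 N
F_1 = 2.647874 N
F_2 = -10.217671 N
F_3 = 13.924346 N

step 0→1:
  ẍ = (ẋ'−ẋ)/dt = (-0.743776173−-0.562386993)/0.023954 = -7.572396
  θ̈ = (θ̇'−θ̇)/dt = (1.840373162−1.639149064)/0.023954 = 8.400438
  sinθ=0.082453, cosθ=0.996595
  F = (M+m)·ẍ + m·l·cosθ·θ̈ − m·l·sinθ·θ̇² = -12.259672 + 1.722096 − 0.045570 = -10.583146
step 1→2:
  ẍ = (ẋ'−ẋ)/dt = (-0.701667643−-0.743776173)/0.023954 = 1.757891
  θ̈ = (θ̇'−θ̇)/dt = (1.827058926−1.840373162)/0.023954 = -0.555825
  sinθ=0.121510, cosθ=0.992590
  F = (M+m)·ẍ + m·l·cosθ·θ̈ − m·l·sinθ·θ̇² = 2.846017 + -0.113487 − 0.084657 = 2.647874
step 2→3:
  ẍ = (ẋ'−ẋ)/dt = (-0.877960643−-0.701667643)/0.023954 = -7.359648
  θ̈ = (θ̇'−θ̇)/dt = (2.040880969−1.827058926)/0.023954 = 8.926361
  sinθ=0.165136, cosθ=0.986271
  F = (M+m)·ẍ + m·l·cosθ·θ̈ − m·l·sinθ·θ̇² = -11.915233 + 1.810954 − 0.113392 = -10.217671
step 3→4:
  ẍ = (ẋ'−ẋ)/dt = (-0.647215593−-0.877960643)/0.023954 = 9.632840
  θ̈ = (θ̇'−θ̇)/dt = (1.863145434−2.040880969)/0.023954 = -7.419869
  sinθ=0.208128, cosθ=0.978102
  F = (M+m)·ẍ + m·l·cosθ·θ̈ − m·l·sinθ·θ̇² = 15.595520 + -1.492853 − 0.178321 = 13.924346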